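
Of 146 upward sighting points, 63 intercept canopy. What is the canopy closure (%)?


Formula: Canopy closure = covered points / total points * 100
Closure = 63 / 146 * 100
Closure = 0.4315 * 100 = 43.2%

43.2


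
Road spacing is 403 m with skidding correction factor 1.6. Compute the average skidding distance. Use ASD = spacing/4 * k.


Formula: ASD = (spacing / 4) * correction
Uncorrected distance = spacing / 4 = 403 / 4 = 100.75 m
ASD = 100.75 * 1.6 = 161 m

161


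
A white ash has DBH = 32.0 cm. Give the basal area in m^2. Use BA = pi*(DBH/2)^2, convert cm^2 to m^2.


Formula: BA = pi * (DBH/2)^2 / 10000  (cm^2 to m^2)
Radius = DBH/2 = 32.0/2 = 16.0 cm
BA = pi * 16.0^2 / 10000
   = 804.2477 cm^2 / 10000
   = 0.0804 m^2

0.0804


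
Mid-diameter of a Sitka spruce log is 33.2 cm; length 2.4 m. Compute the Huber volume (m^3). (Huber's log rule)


Huber: V = Am * L,  Am = pi*(Dm/200)^2
Am = pi*(33.2/200)^2 = 0.08657 m^2
V = 0.08657*2.4 = 0.2078 m^3

0.2078


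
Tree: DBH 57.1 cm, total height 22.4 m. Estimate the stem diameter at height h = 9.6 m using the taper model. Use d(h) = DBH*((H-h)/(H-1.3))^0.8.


Taper: d(h) = DBH * ((H - h) / (H - 1.3))^0.8
Numerator = H - h = 22.4 - 9.6 = 12.8 m
Denominator = H - 1.3 = 22.4 - 1.3 = 21.1 m
Ratio = 12.8 / 21.1 = 0.60664
d = 57.1 * 0.60664^0.8 = 38.3 cm

38.3


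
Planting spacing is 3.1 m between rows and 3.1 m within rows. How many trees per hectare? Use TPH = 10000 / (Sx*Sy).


Formula: TPH = 10000 m^2/ha / (spacing_x * spacing_y)
Area per tree = 3.1 m * 3.1 m = 9.61 m^2
TPH = 10000 / 9.61 = 1041 trees/ha

1041


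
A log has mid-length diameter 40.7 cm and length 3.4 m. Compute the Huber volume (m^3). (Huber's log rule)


Huber: V = Am * L,  Am = pi*(Dm/200)^2
Am = pi*(40.7/200)^2 = 0.1301 m^2
V = 0.1301*3.4 = 0.4423 m^3

0.4423


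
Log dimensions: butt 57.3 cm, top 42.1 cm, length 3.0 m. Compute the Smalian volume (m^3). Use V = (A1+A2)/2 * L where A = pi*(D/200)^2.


Smalian: V = (A1 + A2)/2 * L,  A = pi*(D/200)^2
A1 = pi*(57.3/200)^2 = 0.257869 m^2
A2 = pi*(42.1/200)^2 = 0.139205 m^2
V = (0.257869+0.139205)/2*3.0 = 0.5956 m^3

0.5956


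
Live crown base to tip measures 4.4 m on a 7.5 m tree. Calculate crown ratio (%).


Formula: Crown Ratio = (Crown Length / Total Height) * 100
CR = (4.4 m / 7.5 m) * 100
CR = 0.5867 * 100 = 58.7%

58.7


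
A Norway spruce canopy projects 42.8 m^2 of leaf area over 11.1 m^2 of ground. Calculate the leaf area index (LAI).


Formula: LAI = total leaf area / ground area  (dimensionless)
LAI = 42.8 m^2 / 11.1 m^2
LAI = 3.86

3.86


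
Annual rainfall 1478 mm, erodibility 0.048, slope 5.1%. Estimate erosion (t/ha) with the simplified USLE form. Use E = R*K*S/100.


Formula: E = R * K * S / 100  (simplified USLE)
R * K = 1478 * 0.048 = 70.944
E = 70.944 * 5.1 / 100 = 3.62 t/ha

3.62


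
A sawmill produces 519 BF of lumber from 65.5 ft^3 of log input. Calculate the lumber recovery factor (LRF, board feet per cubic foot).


Formula: LRF = Lumber Output (BF) / Log Input (ft^3)
LRF = 519 BF / 65.5 ft^3
LRF = 7.92 BF/ft^3

7.92


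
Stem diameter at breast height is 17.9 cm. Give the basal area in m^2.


Formula: BA = pi * (DBH/2)^2 / 10000  (cm^2 to m^2)
Radius = DBH/2 = 17.9/2 = 8.95 cm
BA = pi * 8.95^2 / 10000
   = 251.6494 cm^2 / 10000
   = 0.0252 m^2

0.0252


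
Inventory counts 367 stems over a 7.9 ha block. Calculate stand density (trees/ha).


Formula: Stand Density = N_trees / Area_ha
Density = 367 trees / 7.9 ha
Density = 46 trees/ha

46


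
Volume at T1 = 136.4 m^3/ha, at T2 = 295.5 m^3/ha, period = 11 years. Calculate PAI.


Formula: PAI = (V_T2 - V_T1) / (T2 - T1)
Volume increment = 295.5 - 136.4 = 159.1 m^3/ha
PAI = 159.1 / 11 = 14.46 m^3/ha/year

14.46


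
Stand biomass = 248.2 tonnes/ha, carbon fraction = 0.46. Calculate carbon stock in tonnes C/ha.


Formula: Carbon Stock = Biomass * Carbon Fraction
C = 248.2 t/ha * 0.46
C = 114.2 t C/ha

114.2


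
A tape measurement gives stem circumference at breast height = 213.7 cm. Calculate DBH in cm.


Formula: DBH = C / pi
DBH = 213.7 / pi
pi = 3.14159...
DBH = 68.0 cm

68.0


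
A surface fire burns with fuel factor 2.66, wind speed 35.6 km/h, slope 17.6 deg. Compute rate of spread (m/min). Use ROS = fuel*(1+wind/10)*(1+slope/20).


Formula: ROS = fuel * (1 + wind/10) * (1 + slope/20)
Wind factor = 1 + 35.6/10 = 4.56
Slope factor = 1 + 17.6/20 = 1.88
ROS = 2.66 * 4.56 * 1.88 = 22.8 m/min

22.8


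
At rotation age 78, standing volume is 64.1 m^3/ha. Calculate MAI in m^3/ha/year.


Formula: MAI = Total Volume / Stand Age
MAI = 64.1 m^3/ha / 78 years
MAI = 0.82 m^3/ha/year

0.82


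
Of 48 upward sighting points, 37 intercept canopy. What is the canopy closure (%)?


Formula: Canopy closure = covered points / total points * 100
Closure = 37 / 48 * 100
Closure = 0.7708 * 100 = 77.1%

77.1


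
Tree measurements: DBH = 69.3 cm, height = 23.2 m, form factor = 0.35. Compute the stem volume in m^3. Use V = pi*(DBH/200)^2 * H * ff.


Formula: V = pi * (DBH/200)^2 * H * ff
Radius = DBH/200 = 69.3/200 = 0.3465 m
Radius^2 = 0.3465^2 = 0.12006225 m^2
V = pi * 0.12006225 * 23.2 * 0.35
V = 3.063 m^3

3.063


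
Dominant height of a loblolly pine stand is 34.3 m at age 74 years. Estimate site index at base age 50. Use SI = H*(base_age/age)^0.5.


Formula: SI = H_dom * (base_age / age)^0.5
Age ratio = 50 / 74 = 0.67568
sqrt(age_ratio) = 0.82199
SI = 34.3 * 0.82199 = 28.2 m

28.2


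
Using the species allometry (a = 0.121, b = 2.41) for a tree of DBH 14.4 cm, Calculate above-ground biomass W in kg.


Formula: W = a * DBH^b  (allometric power law)
DBH^b = 14.4^2.41 = 618.9472
W = 0.121 * 618.9472 = 74.9 kg

74.9


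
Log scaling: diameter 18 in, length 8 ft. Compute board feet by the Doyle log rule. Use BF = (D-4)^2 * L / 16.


Doyle: BF = (D - 4)^2 * L / 16
Adjusted diameter = 18 - 4 = 14 in
(D-4)^2 = 14^2 = 196
BF = 196 * 8 / 16 = 98 BF

98


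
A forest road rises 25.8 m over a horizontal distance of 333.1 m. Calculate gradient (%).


Formula: Gradient = rise / run * 100
Gradient = 25.8 / 333.1 * 100 = 7.7%

7.7


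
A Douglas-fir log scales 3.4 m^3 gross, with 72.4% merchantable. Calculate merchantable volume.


Formula: MV = V_total * (merchantable_pct / 100)
Merchantable fraction = 72.4% / 100 = 0.724
MV = 3.4 m^3 * 0.724 = 2.462 m^3

2.462


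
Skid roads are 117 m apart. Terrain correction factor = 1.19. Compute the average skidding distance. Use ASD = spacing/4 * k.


Formula: ASD = (spacing / 4) * correction
Uncorrected distance = spacing / 4 = 117 / 4 = 29.25 m
ASD = 29.25 * 1.19 = 35 m

35


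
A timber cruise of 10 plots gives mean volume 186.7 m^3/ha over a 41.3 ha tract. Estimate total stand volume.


Formula: Total Volume = Mean Volume per ha * Total Area
Total Volume = 186.7 m^3/ha * 41.3 ha
Total Volume = 7711 m^3

7711


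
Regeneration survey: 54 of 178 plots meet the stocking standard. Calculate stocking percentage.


Formula: Stocking % = stocked plots / total plots * 100
Stocking = 54 / 178 * 100
Stocking = 0.3034 * 100 = 30.3%

30.3


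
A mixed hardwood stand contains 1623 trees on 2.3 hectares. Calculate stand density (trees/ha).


Formula: Stand Density = N_trees / Area_ha
Density = 1623 trees / 2.3 ha
Density = 706 trees/ha

706


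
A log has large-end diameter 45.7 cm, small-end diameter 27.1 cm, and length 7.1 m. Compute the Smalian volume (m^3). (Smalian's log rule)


Smalian: V = (A1 + A2)/2 * L,  A = pi*(D/200)^2
A1 = pi*(45.7/200)^2 = 0.16403 m^2
A2 = pi*(27.1/200)^2 = 0.05768 m^2
V = (0.16403+0.05768)/2*7.1 = 0.7871 m^3

0.7871


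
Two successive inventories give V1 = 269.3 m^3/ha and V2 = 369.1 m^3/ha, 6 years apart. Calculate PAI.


Formula: PAI = (V_T2 - V_T1) / (T2 - T1)
Volume increment = 369.1 - 269.3 = 99.8 m^3/ha
PAI = 99.8 / 6 = 16.63 m^3/ha/year

16.63


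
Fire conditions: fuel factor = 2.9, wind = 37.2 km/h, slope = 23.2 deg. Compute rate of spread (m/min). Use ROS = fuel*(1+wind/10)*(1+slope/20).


Formula: ROS = fuel * (1 + wind/10) * (1 + slope/20)
Wind factor = 1 + 37.2/10 = 4.72
Slope factor = 1 + 23.2/20 = 2.16
ROS = 2.9 * 4.72 * 2.16 = 29.57 m/min

29.57


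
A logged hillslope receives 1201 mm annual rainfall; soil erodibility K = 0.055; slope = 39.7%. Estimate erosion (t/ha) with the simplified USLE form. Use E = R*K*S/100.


Formula: E = R * K * S / 100  (simplified USLE)
R * K = 1201 * 0.055 = 66.055
E = 66.055 * 39.7 / 100 = 26.22 t/ha

26.22


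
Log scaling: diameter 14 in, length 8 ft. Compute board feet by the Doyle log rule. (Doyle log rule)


Doyle: BF = (D - 4)^2 * L / 16
Adjusted diameter = 14 - 4 = 10 in
(D-4)^2 = 10^2 = 100
BF = 100 * 8 / 16 = 50 BF

50


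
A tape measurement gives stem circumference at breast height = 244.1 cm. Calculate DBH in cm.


Formula: DBH = C / pi
DBH = 244.1 / pi
pi = 3.14159...
DBH = 77.7 cm

77.7


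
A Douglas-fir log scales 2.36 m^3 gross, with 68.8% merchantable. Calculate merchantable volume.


Formula: MV = V_total * (merchantable_pct / 100)
Merchantable fraction = 68.8% / 100 = 0.688
MV = 2.36 m^3 * 0.688 = 1.624 m^3

1.624


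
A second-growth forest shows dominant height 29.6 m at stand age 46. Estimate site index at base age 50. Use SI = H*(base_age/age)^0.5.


Formula: SI = H_dom * (base_age / age)^0.5
Age ratio = 50 / 46 = 1.08696
sqrt(age_ratio) = 1.04257
SI = 29.6 * 1.04257 = 30.9 m

30.9


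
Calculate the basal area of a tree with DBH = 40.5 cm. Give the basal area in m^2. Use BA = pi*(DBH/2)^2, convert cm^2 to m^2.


Formula: BA = pi * (DBH/2)^2 / 10000  (cm^2 to m^2)
Radius = DBH/2 = 40.5/2 = 20.25 cm
BA = pi * 20.25^2 / 10000
   = 1288.2493 cm^2 / 10000
   = 0.1288 m^2

0.1288


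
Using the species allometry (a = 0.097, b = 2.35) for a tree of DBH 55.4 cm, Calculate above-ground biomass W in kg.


Formula: W = a * DBH^b  (allometric power law)
DBH^b = 55.4^2.35 = 12509.7303
W = 0.097 * 12509.7303 = 1213.4 kg

1213.4


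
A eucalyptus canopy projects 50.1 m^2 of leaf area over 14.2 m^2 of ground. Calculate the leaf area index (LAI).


Formula: LAI = total leaf area / ground area  (dimensionless)
LAI = 50.1 m^2 / 14.2 m^2
LAI = 3.53

3.53


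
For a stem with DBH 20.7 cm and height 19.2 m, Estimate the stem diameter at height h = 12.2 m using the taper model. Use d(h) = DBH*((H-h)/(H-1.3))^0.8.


Taper: d(h) = DBH * ((H - h) / (H - 1.3))^0.8
Numerator = H - h = 19.2 - 12.2 = 7.0 m
Denominator = H - 1.3 = 19.2 - 1.3 = 17.9 m
Ratio = 7.0 / 17.9 = 0.39106
d = 20.7 * 0.39106^0.8 = 9.8 cm

9.8


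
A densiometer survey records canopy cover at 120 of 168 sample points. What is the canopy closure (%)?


Formula: Canopy closure = covered points / total points * 100
Closure = 120 / 168 * 100
Closure = 0.7143 * 100 = 71.4%

71.4


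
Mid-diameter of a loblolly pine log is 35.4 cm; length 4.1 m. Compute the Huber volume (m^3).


Huber: V = Am * L,  Am = pi*(Dm/200)^2
Am = pi*(35.4/200)^2 = 0.098423 m^2
V = 0.098423*4.1 = 0.4035 m^3

0.4035


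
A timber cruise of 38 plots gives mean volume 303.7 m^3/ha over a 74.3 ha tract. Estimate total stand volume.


Formula: Total Volume = Mean Volume per ha * Total Area
Total Volume = 303.7 m^3/ha * 74.3 ha
Total Volume = 22565 m^3

22565


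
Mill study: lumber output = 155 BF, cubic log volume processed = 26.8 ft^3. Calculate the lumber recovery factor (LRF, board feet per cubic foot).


Formula: LRF = Lumber Output (BF) / Log Input (ft^3)
LRF = 155 BF / 26.8 ft^3
LRF = 5.78 BF/ft^3

5.78


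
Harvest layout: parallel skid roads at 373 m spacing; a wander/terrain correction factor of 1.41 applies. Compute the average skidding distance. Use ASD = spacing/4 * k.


Formula: ASD = (spacing / 4) * correction
Uncorrected distance = spacing / 4 = 373 / 4 = 93.25 m
ASD = 93.25 * 1.41 = 131 m

131


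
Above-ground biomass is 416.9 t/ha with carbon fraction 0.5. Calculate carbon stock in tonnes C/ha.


Formula: Carbon Stock = Biomass * Carbon Fraction
C = 416.9 t/ha * 0.5
C = 208.5 t C/ha

208.5


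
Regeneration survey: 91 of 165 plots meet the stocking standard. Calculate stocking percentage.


Formula: Stocking % = stocked plots / total plots * 100
Stocking = 91 / 165 * 100
Stocking = 0.5515 * 100 = 55.2%

55.2


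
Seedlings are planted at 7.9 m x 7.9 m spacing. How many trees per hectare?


Formula: TPH = 10000 m^2/ha / (spacing_x * spacing_y)
Area per tree = 7.9 m * 7.9 m = 62.41 m^2
TPH = 10000 / 62.41 = 160 trees/ha

160


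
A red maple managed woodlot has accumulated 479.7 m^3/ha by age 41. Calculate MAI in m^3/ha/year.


Formula: MAI = Total Volume / Stand Age
MAI = 479.7 m^3/ha / 41 years
MAI = 11.7 m^3/ha/year

11.7


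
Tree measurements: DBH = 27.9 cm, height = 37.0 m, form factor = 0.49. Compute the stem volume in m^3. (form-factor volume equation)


Formula: V = pi * (DBH/200)^2 * H * ff
Radius = DBH/200 = 27.9/200 = 0.1395 m
Radius^2 = 0.1395^2 = 0.01946025 m^2
V = pi * 0.01946025 * 37.0 * 0.49
V = 1.108 m^3

1.108


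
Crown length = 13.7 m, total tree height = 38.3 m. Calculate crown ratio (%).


Formula: Crown Ratio = (Crown Length / Total Height) * 100
CR = (13.7 m / 38.3 m) * 100
CR = 0.3577 * 100 = 35.8%

35.8


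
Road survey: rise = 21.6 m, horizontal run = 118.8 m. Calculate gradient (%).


Formula: Gradient = rise / run * 100
Gradient = 21.6 / 118.8 * 100 = 18.2%

18.2


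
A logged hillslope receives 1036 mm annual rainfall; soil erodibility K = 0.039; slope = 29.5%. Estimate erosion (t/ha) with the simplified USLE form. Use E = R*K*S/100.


Formula: E = R * K * S / 100  (simplified USLE)
R * K = 1036 * 0.039 = 40.404
E = 40.404 * 29.5 / 100 = 11.92 t/ha

11.92


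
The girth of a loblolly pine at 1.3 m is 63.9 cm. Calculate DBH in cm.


Formula: DBH = C / pi
DBH = 63.9 / pi
pi = 3.14159...
DBH = 20.3 cm

20.3


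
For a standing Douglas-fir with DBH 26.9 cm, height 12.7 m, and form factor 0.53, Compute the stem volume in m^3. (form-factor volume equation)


Formula: V = pi * (DBH/200)^2 * H * ff
Radius = DBH/200 = 26.9/200 = 0.1345 m
Radius^2 = 0.1345^2 = 0.01809025 m^2
V = pi * 0.01809025 * 12.7 * 0.53
V = 0.383 m^3

0.383


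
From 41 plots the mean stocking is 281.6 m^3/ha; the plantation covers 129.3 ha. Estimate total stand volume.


Formula: Total Volume = Mean Volume per ha * Total Area
Total Volume = 281.6 m^3/ha * 129.3 ha
Total Volume = 36411 m^3

36411


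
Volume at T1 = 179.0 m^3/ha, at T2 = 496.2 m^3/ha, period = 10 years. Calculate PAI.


Formula: PAI = (V_T2 - V_T1) / (T2 - T1)
Volume increment = 496.2 - 179.0 = 317.2 m^3/ha
PAI = 317.2 / 10 = 31.72 m^3/ha/year

31.72


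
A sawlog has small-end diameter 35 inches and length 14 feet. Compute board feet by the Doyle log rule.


Doyle: BF = (D - 4)^2 * L / 16
Adjusted diameter = 35 - 4 = 31 in
(D-4)^2 = 31^2 = 961
BF = 961 * 14 / 16 = 841 BF

841


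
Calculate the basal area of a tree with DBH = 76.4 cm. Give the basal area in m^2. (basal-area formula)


Formula: BA = pi * (DBH/2)^2 / 10000  (cm^2 to m^2)
Radius = DBH/2 = 76.4/2 = 38.2 cm
BA = pi * 38.2^2 / 10000
   = 4584.3377 cm^2 / 10000
   = 0.4584 m^2

0.4584


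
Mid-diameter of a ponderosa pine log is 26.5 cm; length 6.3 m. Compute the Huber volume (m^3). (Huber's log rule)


Huber: V = Am * L,  Am = pi*(Dm/200)^2
Am = pi*(26.5/200)^2 = 0.055155 m^2
V = 0.055155*6.3 = 0.3475 m^3

0.3475


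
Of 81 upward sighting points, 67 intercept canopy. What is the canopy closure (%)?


Formula: Canopy closure = covered points / total points * 100
Closure = 67 / 81 * 100
Closure = 0.8272 * 100 = 82.7%

82.7


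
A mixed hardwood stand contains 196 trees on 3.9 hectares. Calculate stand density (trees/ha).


Formula: Stand Density = N_trees / Area_ha
Density = 196 trees / 3.9 ha
Density = 50 trees/ha

50


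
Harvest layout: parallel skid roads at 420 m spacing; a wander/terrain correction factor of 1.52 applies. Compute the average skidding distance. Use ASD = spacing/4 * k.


Formula: ASD = (spacing / 4) * correction
Uncorrected distance = spacing / 4 = 420 / 4 = 105 m
ASD = 105 * 1.52 = 160 m

160


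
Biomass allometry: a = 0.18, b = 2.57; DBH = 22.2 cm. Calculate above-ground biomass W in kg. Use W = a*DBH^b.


Formula: W = a * DBH^b  (allometric power law)
DBH^b = 22.2^2.57 = 2884.876
W = 0.18 * 2884.876 = 519.3 kg

519.3


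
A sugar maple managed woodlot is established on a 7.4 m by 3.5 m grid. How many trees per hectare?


Formula: TPH = 10000 m^2/ha / (spacing_x * spacing_y)
Area per tree = 7.4 m * 3.5 m = 25.9 m^2
TPH = 10000 / 25.9 = 386 trees/ha

386


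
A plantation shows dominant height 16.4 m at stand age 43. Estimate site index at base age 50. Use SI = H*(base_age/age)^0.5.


Formula: SI = H_dom * (base_age / age)^0.5
Age ratio = 50 / 43 = 1.16279
sqrt(age_ratio) = 1.07833
SI = 16.4 * 1.07833 = 17.7 m

17.7


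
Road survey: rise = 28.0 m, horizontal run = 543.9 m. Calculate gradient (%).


Formula: Gradient = rise / run * 100
Gradient = 28.0 / 543.9 * 100 = 5.1%

5.1


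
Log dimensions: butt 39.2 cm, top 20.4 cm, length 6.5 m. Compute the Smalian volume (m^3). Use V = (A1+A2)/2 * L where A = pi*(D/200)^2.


Smalian: V = (A1 + A2)/2 * L,  A = pi*(D/200)^2
A1 = pi*(39.2/200)^2 = 0.120687 m^2
A2 = pi*(20.4/200)^2 = 0.032685 m^2
V = (0.120687+0.032685)/2*6.5 = 0.4985 m^3

0.4985


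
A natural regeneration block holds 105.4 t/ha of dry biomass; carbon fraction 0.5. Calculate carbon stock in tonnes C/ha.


Formula: Carbon Stock = Biomass * Carbon Fraction
C = 105.4 t/ha * 0.5
C = 52.7 t C/ha

52.7


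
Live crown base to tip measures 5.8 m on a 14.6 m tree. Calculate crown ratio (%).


Formula: Crown Ratio = (Crown Length / Total Height) * 100
CR = (5.8 m / 14.6 m) * 100
CR = 0.3973 * 100 = 39.7%

39.7


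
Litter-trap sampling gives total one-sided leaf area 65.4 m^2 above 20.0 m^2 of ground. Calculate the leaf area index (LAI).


Formula: LAI = total leaf area / ground area  (dimensionless)
LAI = 65.4 m^2 / 20.0 m^2
LAI = 3.27

3.27


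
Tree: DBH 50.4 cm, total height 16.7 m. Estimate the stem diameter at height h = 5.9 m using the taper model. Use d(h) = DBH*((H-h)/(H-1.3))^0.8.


Taper: d(h) = DBH * ((H - h) / (H - 1.3))^0.8
Numerator = H - h = 16.7 - 5.9 = 10.8 m
Denominator = H - 1.3 = 16.7 - 1.3 = 15.4 m
Ratio = 10.8 / 15.4 = 0.7013
d = 50.4 * 0.7013^0.8 = 37.9 cm

37.9


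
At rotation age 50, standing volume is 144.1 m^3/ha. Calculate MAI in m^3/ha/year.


Formula: MAI = Total Volume / Stand Age
MAI = 144.1 m^3/ha / 50 years
MAI = 2.88 m^3/ha/year

2.88


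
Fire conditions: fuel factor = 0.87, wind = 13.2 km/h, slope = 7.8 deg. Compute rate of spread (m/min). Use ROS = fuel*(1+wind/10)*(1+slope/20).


Formula: ROS = fuel * (1 + wind/10) * (1 + slope/20)
Wind factor = 1 + 13.2/10 = 2.32
Slope factor = 1 + 7.8/20 = 1.39
ROS = 0.87 * 2.32 * 1.39 = 2.81 m/min

2.81


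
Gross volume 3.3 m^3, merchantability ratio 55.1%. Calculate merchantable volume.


Formula: MV = V_total * (merchantable_pct / 100)
Merchantable fraction = 55.1% / 100 = 0.551
MV = 3.3 m^3 * 0.551 = 1.818 m^3

1.818


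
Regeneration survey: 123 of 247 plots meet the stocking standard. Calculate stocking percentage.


Formula: Stocking % = stocked plots / total plots * 100
Stocking = 123 / 247 * 100
Stocking = 0.498 * 100 = 49.8%

49.8


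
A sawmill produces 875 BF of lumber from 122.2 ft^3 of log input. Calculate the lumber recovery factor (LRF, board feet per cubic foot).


Formula: LRF = Lumber Output (BF) / Log Input (ft^3)
LRF = 875 BF / 122.2 ft^3
LRF = 7.16 BF/ft^3

7.16


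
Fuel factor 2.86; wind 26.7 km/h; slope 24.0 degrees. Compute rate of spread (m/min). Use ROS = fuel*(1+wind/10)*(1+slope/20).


Formula: ROS = fuel * (1 + wind/10) * (1 + slope/20)
Wind factor = 1 + 26.7/10 = 3.67
Slope factor = 1 + 24.0/20 = 2.2
ROS = 2.86 * 3.67 * 2.2 = 23.09 m/min

23.09


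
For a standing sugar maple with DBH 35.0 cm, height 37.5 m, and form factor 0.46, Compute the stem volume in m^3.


Formula: V = pi * (DBH/200)^2 * H * ff
Radius = DBH/200 = 35.0/200 = 0.175 m
Radius^2 = 0.175^2 = 0.030625 m^2
V = pi * 0.030625 * 37.5 * 0.46
V = 1.66 m^3

1.66


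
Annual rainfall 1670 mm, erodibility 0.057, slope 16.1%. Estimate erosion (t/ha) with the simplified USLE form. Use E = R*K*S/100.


Formula: E = R * K * S / 100  (simplified USLE)
R * K = 1670 * 0.057 = 95.19
E = 95.19 * 16.1 / 100 = 15.33 t/ha

15.33


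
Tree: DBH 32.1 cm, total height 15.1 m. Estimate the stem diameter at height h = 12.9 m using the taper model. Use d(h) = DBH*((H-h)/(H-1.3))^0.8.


Taper: d(h) = DBH * ((H - h) / (H - 1.3))^0.8
Numerator = H - h = 15.1 - 12.9 = 2.2 m
Denominator = H - 1.3 = 15.1 - 1.3 = 13.8 m
Ratio = 2.2 / 13.8 = 0.15942
d = 32.1 * 0.15942^0.8 = 7.4 cm

7.4


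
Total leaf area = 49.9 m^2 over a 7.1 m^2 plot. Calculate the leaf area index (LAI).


Formula: LAI = total leaf area / ground area  (dimensionless)
LAI = 49.9 m^2 / 7.1 m^2
LAI = 7.03

7.03


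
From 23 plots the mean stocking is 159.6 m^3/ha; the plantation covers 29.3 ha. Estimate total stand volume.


Formula: Total Volume = Mean Volume per ha * Total Area
Total Volume = 159.6 m^3/ha * 29.3 ha
Total Volume = 4676 m^3

4676


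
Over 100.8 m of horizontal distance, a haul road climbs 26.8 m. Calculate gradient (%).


Formula: Gradient = rise / run * 100
Gradient = 26.8 / 100.8 * 100 = 26.6%

26.6


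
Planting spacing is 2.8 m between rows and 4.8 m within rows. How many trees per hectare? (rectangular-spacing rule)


Formula: TPH = 10000 m^2/ha / (spacing_x * spacing_y)
Area per tree = 2.8 m * 4.8 m = 13.44 m^2
TPH = 10000 / 13.44 = 744 trees/ha

744


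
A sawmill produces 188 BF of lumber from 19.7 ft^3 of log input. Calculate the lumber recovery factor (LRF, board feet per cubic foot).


Formula: LRF = Lumber Output (BF) / Log Input (ft^3)
LRF = 188 BF / 19.7 ft^3
LRF = 9.54 BF/ft^3

9.54


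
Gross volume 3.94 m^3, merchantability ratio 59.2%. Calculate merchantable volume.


Formula: MV = V_total * (merchantable_pct / 100)
Merchantable fraction = 59.2% / 100 = 0.592
MV = 3.94 m^3 * 0.592 = 2.332 m^3

2.332


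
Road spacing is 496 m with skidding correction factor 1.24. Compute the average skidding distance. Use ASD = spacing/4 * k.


Formula: ASD = (spacing / 4) * correction
Uncorrected distance = spacing / 4 = 496 / 4 = 124 m
ASD = 124 * 1.24 = 154 m

154


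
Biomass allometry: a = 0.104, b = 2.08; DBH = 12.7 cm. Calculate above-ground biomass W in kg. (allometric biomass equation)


Formula: W = a * DBH^b  (allometric power law)
DBH^b = 12.7^2.08 = 197.6568
W = 0.104 * 197.6568 = 20.6 kg

20.6


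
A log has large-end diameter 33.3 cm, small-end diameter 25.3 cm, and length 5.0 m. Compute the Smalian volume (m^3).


Smalian: V = (A1 + A2)/2 * L,  A = pi*(D/200)^2
A1 = pi*(33.3/200)^2 = 0.087092 m^2
A2 = pi*(25.3/200)^2 = 0.050273 m^2
V = (0.087092+0.050273)/2*5.0 = 0.3434 m^3

0.3434


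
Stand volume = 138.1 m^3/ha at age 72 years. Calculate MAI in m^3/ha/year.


Formula: MAI = Total Volume / Stand Age
MAI = 138.1 m^3/ha / 72 years
MAI = 1.92 m^3/ha/year

1.92


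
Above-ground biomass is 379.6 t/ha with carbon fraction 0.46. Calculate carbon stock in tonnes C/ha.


Formula: Carbon Stock = Biomass * Carbon Fraction
C = 379.6 t/ha * 0.46
C = 174.6 t C/ha

174.6


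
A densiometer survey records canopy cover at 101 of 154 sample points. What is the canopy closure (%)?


Formula: Canopy closure = covered points / total points * 100
Closure = 101 / 154 * 100
Closure = 0.6558 * 100 = 65.6%

65.6


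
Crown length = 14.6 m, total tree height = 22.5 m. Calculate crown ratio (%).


Formula: Crown Ratio = (Crown Length / Total Height) * 100
CR = (14.6 m / 22.5 m) * 100
CR = 0.6489 * 100 = 64.9%

64.9


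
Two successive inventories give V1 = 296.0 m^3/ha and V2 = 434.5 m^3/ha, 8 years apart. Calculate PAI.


Formula: PAI = (V_T2 - V_T1) / (T2 - T1)
Volume increment = 434.5 - 296.0 = 138.5 m^3/ha
PAI = 138.5 / 8 = 17.31 m^3/ha/year

17.31


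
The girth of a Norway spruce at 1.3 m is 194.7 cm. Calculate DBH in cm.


Formula: DBH = C / pi
DBH = 194.7 / pi
pi = 3.14159...
DBH = 62.0 cm

62.0


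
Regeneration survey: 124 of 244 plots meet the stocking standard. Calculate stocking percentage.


Formula: Stocking % = stocked plots / total plots * 100
Stocking = 124 / 244 * 100
Stocking = 0.5082 * 100 = 50.8%

50.8


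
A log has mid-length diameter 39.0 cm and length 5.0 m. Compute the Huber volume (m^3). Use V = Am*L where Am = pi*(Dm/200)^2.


Huber: V = Am * L,  Am = pi*(Dm/200)^2
Am = pi*(39.0/200)^2 = 0.119459 m^2
V = 0.119459*5.0 = 0.5973 m^3

0.5973


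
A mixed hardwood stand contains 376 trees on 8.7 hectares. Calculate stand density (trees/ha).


Formula: Stand Density = N_trees / Area_ha
Density = 376 trees / 8.7 ha
Density = 43 trees/ha

43


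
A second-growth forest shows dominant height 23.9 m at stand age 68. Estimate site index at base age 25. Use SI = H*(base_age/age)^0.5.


Formula: SI = H_dom * (base_age / age)^0.5
Age ratio = 25 / 68 = 0.36765
sqrt(age_ratio) = 0.60634
SI = 23.9 * 0.60634 = 14.5 m

14.5


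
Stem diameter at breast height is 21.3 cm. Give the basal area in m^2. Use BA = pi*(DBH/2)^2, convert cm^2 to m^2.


Formula: BA = pi * (DBH/2)^2 / 10000  (cm^2 to m^2)
Radius = DBH/2 = 21.3/2 = 10.65 cm
BA = pi * 10.65^2 / 10000
   = 356.3273 cm^2 / 10000
   = 0.0356 m^2

0.0356


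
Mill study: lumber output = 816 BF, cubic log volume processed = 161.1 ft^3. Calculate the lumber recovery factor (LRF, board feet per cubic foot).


Formula: LRF = Lumber Output (BF) / Log Input (ft^3)
LRF = 816 BF / 161.1 ft^3
LRF = 5.07 BF/ft^3

5.07


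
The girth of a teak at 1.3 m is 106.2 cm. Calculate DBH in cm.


Formula: DBH = C / pi
DBH = 106.2 / pi
pi = 3.14159...
DBH = 33.8 cm

33.8


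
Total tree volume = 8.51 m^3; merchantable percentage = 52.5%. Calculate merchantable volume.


Formula: MV = V_total * (merchantable_pct / 100)
Merchantable fraction = 52.5% / 100 = 0.525
MV = 8.51 m^3 * 0.525 = 4.468 m^3

4.468


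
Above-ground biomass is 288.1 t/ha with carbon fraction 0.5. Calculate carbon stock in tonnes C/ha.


Formula: Carbon Stock = Biomass * Carbon Fraction
C = 288.1 t/ha * 0.5
C = 144.1 t C/ha

144.1


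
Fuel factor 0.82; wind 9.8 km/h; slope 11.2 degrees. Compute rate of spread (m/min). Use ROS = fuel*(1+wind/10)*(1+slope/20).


Formula: ROS = fuel * (1 + wind/10) * (1 + slope/20)
Wind factor = 1 + 9.8/10 = 1.98
Slope factor = 1 + 11.2/20 = 1.56
ROS = 0.82 * 1.98 * 1.56 = 2.53 m/min

2.53


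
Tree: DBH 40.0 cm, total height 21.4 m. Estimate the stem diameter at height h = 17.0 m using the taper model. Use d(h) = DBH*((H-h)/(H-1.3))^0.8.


Taper: d(h) = DBH * ((H - h) / (H - 1.3))^0.8
Numerator = H - h = 21.4 - 17.0 = 4.4 m
Denominator = H - 1.3 = 21.4 - 1.3 = 20.1 m
Ratio = 4.4 / 20.1 = 0.21891
d = 40.0 * 0.21891^0.8 = 11.9 cm

11.9


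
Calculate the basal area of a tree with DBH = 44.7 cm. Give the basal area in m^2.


Formula: BA = pi * (DBH/2)^2 / 10000  (cm^2 to m^2)
Radius = DBH/2 = 44.7/2 = 22.35 cm
BA = pi * 22.35^2 / 10000
   = 1569.2962 cm^2 / 10000
   = 0.1569 m^2

0.1569


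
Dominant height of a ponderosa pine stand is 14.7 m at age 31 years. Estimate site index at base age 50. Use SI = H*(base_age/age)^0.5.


Formula: SI = H_dom * (base_age / age)^0.5
Age ratio = 50 / 31 = 1.6129
sqrt(age_ratio) = 1.27
SI = 14.7 * 1.27 = 18.7 m

18.7


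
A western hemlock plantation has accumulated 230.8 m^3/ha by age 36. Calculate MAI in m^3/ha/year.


Formula: MAI = Total Volume / Stand Age
MAI = 230.8 m^3/ha / 36 years
MAI = 6.41 m^3/ha/year

6.41


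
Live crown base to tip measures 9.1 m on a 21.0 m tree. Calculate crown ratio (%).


Formula: Crown Ratio = (Crown Length / Total Height) * 100
CR = (9.1 m / 21.0 m) * 100
CR = 0.4333 * 100 = 43.3%

43.3


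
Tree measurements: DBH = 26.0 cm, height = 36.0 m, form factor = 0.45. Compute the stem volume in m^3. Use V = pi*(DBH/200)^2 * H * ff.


Formula: V = pi * (DBH/200)^2 * H * ff
Radius = DBH/200 = 26.0/200 = 0.13 m
Radius^2 = 0.13^2 = 0.0169 m^2
V = pi * 0.0169 * 36.0 * 0.45
V = 0.86 m^3

0.86


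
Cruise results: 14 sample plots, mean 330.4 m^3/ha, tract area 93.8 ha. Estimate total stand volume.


Formula: Total Volume = Mean Volume per ha * Total Area
Total Volume = 330.4 m^3/ha * 93.8 ha
Total Volume = 30992 m^3

30992


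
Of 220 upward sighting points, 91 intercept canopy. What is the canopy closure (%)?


Formula: Canopy closure = covered points / total points * 100
Closure = 91 / 220 * 100
Closure = 0.4136 * 100 = 41.4%

41.4


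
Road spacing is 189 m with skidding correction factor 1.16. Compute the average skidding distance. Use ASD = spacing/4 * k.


Formula: ASD = (spacing / 4) * correction
Uncorrected distance = spacing / 4 = 189 / 4 = 47.25 m
ASD = 47.25 * 1.16 = 55 m

55


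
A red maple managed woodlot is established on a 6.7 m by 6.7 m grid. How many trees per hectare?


Formula: TPH = 10000 m^2/ha / (spacing_x * spacing_y)
Area per tree = 6.7 m * 6.7 m = 44.89 m^2
TPH = 10000 / 44.89 = 223 trees/ha

223


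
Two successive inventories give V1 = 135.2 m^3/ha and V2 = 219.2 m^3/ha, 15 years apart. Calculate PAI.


Formula: PAI = (V_T2 - V_T1) / (T2 - T1)
Volume increment = 219.2 - 135.2 = 84.0 m^3/ha
PAI = 84.0 / 15 = 5.6 m^3/ha/year

5.6


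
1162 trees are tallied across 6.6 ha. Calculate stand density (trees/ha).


Formula: Stand Density = N_trees / Area_ha
Density = 1162 trees / 6.6 ha
Density = 176 trees/ha

176


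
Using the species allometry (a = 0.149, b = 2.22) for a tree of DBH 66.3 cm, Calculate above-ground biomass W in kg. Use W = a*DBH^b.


Formula: W = a * DBH^b  (allometric power law)
DBH^b = 66.3^2.22 = 11060.1249
W = 0.149 * 11060.1249 = 1648.0 kg

1648.0


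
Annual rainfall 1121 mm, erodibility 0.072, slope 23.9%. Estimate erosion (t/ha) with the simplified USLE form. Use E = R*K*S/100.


Formula: E = R * K * S / 100  (simplified USLE)
R * K = 1121 * 0.072 = 80.712
E = 80.712 * 23.9 / 100 = 19.29 t/ha

19.29


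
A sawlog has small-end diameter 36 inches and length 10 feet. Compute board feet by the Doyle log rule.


Doyle: BF = (D - 4)^2 * L / 16
Adjusted diameter = 36 - 4 = 32 in
(D-4)^2 = 32^2 = 1024
BF = 1024 * 10 / 16 = 640 BF

640


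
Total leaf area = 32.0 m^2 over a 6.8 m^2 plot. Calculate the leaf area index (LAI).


Formula: LAI = total leaf area / ground area  (dimensionless)
LAI = 32.0 m^2 / 6.8 m^2
LAI = 4.71

4.71


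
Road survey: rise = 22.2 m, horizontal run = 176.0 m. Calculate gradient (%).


Formula: Gradient = rise / run * 100
Gradient = 22.2 / 176.0 * 100 = 12.6%

12.6


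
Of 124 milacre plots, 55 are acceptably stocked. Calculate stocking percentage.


Formula: Stocking % = stocked plots / total plots * 100
Stocking = 55 / 124 * 100
Stocking = 0.4435 * 100 = 44.4%

44.4


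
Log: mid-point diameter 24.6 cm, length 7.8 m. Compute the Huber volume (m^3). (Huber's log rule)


Huber: V = Am * L,  Am = pi*(Dm/200)^2
Am = pi*(24.6/200)^2 = 0.047529 m^2
V = 0.047529*7.8 = 0.3707 m^3

0.3707


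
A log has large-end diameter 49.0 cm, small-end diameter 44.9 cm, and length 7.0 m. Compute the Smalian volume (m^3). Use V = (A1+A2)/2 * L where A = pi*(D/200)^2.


Smalian: V = (A1 + A2)/2 * L,  A = pi*(D/200)^2
A1 = pi*(49.0/200)^2 = 0.188574 m^2
A2 = pi*(44.9/200)^2 = 0.158337 m^2
V = (0.188574+0.158337)/2*7.0 = 1.2142 m^3

1.2142


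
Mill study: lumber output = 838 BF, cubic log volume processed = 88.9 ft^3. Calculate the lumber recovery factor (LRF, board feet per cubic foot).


Formula: LRF = Lumber Output (BF) / Log Input (ft^3)
LRF = 838 BF / 88.9 ft^3
LRF = 9.43 BF/ft^3

9.43


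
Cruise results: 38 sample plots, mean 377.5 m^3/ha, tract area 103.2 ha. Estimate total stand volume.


Formula: Total Volume = Mean Volume per ha * Total Area
Total Volume = 377.5 m^3/ha * 103.2 ha
Total Volume = 38958 m^3

38958


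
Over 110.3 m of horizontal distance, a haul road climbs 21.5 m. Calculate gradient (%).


Formula: Gradient = rise / run * 100
Gradient = 21.5 / 110.3 * 100 = 19.5%

19.5


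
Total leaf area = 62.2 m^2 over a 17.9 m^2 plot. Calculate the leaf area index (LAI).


Formula: LAI = total leaf area / ground area  (dimensionless)
LAI = 62.2 m^2 / 17.9 m^2
LAI = 3.47

3.47


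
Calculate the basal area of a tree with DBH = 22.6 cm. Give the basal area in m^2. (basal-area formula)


Formula: BA = pi * (DBH/2)^2 / 10000  (cm^2 to m^2)
Radius = DBH/2 = 22.6/2 = 11.3 cm
BA = pi * 11.3^2 / 10000
   = 401.15 cm^2 / 10000
   = 0.0401 m^2

0.0401


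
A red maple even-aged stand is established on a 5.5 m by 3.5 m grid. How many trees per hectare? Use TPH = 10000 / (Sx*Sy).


Formula: TPH = 10000 m^2/ha / (spacing_x * spacing_y)
Area per tree = 5.5 m * 3.5 m = 19.25 m^2
TPH = 10000 / 19.25 = 519 trees/ha

519


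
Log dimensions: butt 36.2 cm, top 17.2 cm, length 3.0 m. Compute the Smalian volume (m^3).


Smalian: V = (A1 + A2)/2 * L,  A = pi*(D/200)^2
A1 = pi*(36.2/200)^2 = 0.102922 m^2
A2 = pi*(17.2/200)^2 = 0.023235 m^2
V = (0.102922+0.023235)/2*3.0 = 0.1892 m^3

0.1892


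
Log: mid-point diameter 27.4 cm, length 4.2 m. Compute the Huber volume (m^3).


Huber: V = Am * L,  Am = pi*(Dm/200)^2
Am = pi*(27.4/200)^2 = 0.058965 m^2
V = 0.058965*4.2 = 0.2477 m^3

0.2477


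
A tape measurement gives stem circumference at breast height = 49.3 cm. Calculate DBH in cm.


Formula: DBH = C / pi
DBH = 49.3 / pi
pi = 3.14159...
DBH = 15.7 cm

15.7


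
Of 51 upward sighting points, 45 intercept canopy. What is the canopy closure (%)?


Formula: Canopy closure = covered points / total points * 100
Closure = 45 / 51 * 100
Closure = 0.8824 * 100 = 88.2%

88.2


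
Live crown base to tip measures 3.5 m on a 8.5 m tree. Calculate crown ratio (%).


Formula: Crown Ratio = (Crown Length / Total Height) * 100
CR = (3.5 m / 8.5 m) * 100
CR = 0.4118 * 100 = 41.2%

41.2


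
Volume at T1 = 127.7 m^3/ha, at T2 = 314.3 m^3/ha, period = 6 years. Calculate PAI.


Formula: PAI = (V_T2 - V_T1) / (T2 - T1)
Volume increment = 314.3 - 127.7 = 186.6 m^3/ha
PAI = 186.6 / 6 = 31.1 m^3/ha/year

31.1


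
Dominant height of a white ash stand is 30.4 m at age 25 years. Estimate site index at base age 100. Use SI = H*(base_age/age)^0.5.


Formula: SI = H_dom * (base_age / age)^0.5
Age ratio = 100 / 25 = 4.0
sqrt(age_ratio) = 2.0
SI = 30.4 * 2.0 = 60.8 m

60.8


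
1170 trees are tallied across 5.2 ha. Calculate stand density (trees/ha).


Formula: Stand Density = N_trees / Area_ha
Density = 1170 trees / 5.2 ha
Density = 225 trees/ha

225


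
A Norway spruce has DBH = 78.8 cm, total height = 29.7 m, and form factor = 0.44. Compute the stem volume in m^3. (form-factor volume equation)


Formula: V = pi * (DBH/200)^2 * H * ff
Radius = DBH/200 = 78.8/200 = 0.394 m
Radius^2 = 0.394^2 = 0.155236 m^2
V = pi * 0.155236 * 29.7 * 0.44
V = 6.373 m^3

6.373


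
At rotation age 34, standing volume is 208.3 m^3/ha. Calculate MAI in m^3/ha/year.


Formula: MAI = Total Volume / Stand Age
MAI = 208.3 m^3/ha / 34 years
MAI = 6.13 m^3/ha/year

6.13


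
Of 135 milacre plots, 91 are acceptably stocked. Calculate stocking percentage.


Formula: Stocking % = stocked plots / total plots * 100
Stocking = 91 / 135 * 100
Stocking = 0.6741 * 100 = 67.4%

67.4


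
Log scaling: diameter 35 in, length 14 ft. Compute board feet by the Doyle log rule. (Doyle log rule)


Doyle: BF = (D - 4)^2 * L / 16
Adjusted diameter = 35 - 4 = 31 in
(D-4)^2 = 31^2 = 961
BF = 961 * 14 / 16 = 841 BF

841


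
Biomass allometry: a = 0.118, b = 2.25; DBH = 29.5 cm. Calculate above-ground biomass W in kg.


Formula: W = a * DBH^b  (allometric power law)
DBH^b = 29.5^2.25 = 2028.1475
W = 0.118 * 2028.1475 = 239.3 kg

239.3


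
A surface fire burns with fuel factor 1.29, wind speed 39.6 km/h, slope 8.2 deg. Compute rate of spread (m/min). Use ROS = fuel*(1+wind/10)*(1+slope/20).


Formula: ROS = fuel * (1 + wind/10) * (1 + slope/20)
Wind factor = 1 + 39.6/10 = 4.96
Slope factor = 1 + 8.2/20 = 1.41
ROS = 1.29 * 4.96 * 1.41 = 9.02 m/min

9.02


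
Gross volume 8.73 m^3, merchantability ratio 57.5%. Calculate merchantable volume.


Formula: MV = V_total * (merchantable_pct / 100)
Merchantable fraction = 57.5% / 100 = 0.575
MV = 8.73 m^3 * 0.575 = 5.02 m^3

5.02


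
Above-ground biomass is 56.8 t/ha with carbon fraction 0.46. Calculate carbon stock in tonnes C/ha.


Formula: Carbon Stock = Biomass * Carbon Fraction
C = 56.8 t/ha * 0.46
C = 26.1 t C/ha

26.1


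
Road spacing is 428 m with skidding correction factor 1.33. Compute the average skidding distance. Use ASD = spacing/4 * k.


Formula: ASD = (spacing / 4) * correction
Uncorrected distance = spacing / 4 = 428 / 4 = 107 m
ASD = 107 * 1.33 = 142 m

142


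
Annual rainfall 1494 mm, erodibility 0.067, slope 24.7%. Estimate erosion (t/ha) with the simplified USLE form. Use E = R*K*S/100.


Formula: E = R * K * S / 100  (simplified USLE)
R * K = 1494 * 0.067 = 100.098
E = 100.098 * 24.7 / 100 = 24.72 t/ha

24.72


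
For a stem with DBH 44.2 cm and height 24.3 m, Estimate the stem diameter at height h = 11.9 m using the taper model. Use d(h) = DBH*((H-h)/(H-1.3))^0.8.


Taper: d(h) = DBH * ((H - h) / (H - 1.3))^0.8
Numerator = H - h = 24.3 - 11.9 = 12.4 m
Denominator = H - 1.3 = 24.3 - 1.3 = 23.0 m
Ratio = 12.4 / 23.0 = 0.53913
d = 44.2 * 0.53913^0.8 = 27.0 cm

27.0


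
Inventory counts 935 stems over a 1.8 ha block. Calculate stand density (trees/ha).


Formula: Stand Density = N_trees / Area_ha
Density = 935 trees / 1.8 ha
Density = 519 trees/ha

519


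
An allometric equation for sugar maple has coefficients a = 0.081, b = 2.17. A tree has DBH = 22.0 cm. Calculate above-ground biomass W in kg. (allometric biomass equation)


Formula: W = a * DBH^b  (allometric power law)
DBH^b = 22.0^2.17 = 818.5726
W = 0.081 * 818.5726 = 66.3 kg

66.3


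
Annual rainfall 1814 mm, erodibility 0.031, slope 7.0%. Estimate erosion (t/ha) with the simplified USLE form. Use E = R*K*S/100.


Formula: E = R * K * S / 100  (simplified USLE)
R * K = 1814 * 0.031 = 56.234
E = 56.234 * 7.0 / 100 = 3.94 t/ha

3.94


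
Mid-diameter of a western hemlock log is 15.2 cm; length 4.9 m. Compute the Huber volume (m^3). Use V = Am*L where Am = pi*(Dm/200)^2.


Huber: V = Am * L,  Am = pi*(Dm/200)^2
Am = pi*(15.2/200)^2 = 0.018146 m^2
V = 0.018146*4.9 = 0.0889 m^3

0.0889


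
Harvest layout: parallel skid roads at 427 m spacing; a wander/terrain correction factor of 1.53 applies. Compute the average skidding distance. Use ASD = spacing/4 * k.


Formula: ASD = (spacing / 4) * correction
Uncorrected distance = spacing / 4 = 427 / 4 = 106.75 m
ASD = 106.75 * 1.53 = 163 m

163


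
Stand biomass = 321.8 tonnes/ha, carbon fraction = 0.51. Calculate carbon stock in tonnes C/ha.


Formula: Carbon Stock = Biomass * Carbon Fraction
C = 321.8 t/ha * 0.51
C = 164.1 t C/ha

164.1


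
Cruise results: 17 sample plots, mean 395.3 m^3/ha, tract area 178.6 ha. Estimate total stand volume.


Formula: Total Volume = Mean Volume per ha * Total Area
Total Volume = 395.3 m^3/ha * 178.6 ha
Total Volume = 70601 m^3

70601


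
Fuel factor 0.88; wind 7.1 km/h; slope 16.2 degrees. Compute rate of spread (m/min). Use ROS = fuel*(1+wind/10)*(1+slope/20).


Formula: ROS = fuel * (1 + wind/10) * (1 + slope/20)
Wind factor = 1 + 7.1/10 = 1.71
Slope factor = 1 + 16.2/20 = 1.81
ROS = 0.88 * 1.71 * 1.81 = 2.72 m/min

2.72
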